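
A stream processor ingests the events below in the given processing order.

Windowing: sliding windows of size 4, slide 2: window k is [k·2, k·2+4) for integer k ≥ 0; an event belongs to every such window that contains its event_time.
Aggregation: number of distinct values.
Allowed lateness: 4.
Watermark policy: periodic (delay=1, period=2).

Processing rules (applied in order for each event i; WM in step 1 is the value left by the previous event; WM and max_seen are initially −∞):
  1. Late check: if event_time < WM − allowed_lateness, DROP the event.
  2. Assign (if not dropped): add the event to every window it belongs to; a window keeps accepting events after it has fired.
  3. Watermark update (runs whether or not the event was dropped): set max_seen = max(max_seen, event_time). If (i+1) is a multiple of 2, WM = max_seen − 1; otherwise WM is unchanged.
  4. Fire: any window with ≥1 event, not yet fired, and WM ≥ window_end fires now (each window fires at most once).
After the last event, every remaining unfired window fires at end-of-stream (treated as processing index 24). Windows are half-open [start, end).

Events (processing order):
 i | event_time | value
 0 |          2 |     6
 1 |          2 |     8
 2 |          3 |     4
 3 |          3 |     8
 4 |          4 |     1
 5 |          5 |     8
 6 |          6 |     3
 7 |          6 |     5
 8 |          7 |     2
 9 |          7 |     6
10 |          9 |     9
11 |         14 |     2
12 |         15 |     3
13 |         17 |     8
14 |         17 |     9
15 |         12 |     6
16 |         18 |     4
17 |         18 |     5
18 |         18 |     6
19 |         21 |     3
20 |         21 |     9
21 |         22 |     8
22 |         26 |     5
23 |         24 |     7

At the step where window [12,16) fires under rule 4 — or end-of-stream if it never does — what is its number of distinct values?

i=0 t=2 v=6: → [2,6),[0,4); WM=−∞
i=1 t=2 v=8: → [2,6),[0,4); WM=1
i=2 t=3 v=4: → [2,6),[0,4); WM=1
i=3 t=3 v=8: → [2,6),[0,4); WM=2
i=4 t=4 v=1: → [4,8),[2,6); WM=2
i=5 t=5 v=8: → [4,8),[2,6); WM=4; [0,4) fires=3
i=6 t=6 v=3: → [6,10),[4,8); WM=4
i=7 t=6 v=5: → [6,10),[4,8); WM=5
i=8 t=7 v=2: → [6,10),[4,8); WM=5
i=9 t=7 v=6: → [6,10),[4,8); WM=6; [2,6) fires=4
i=10 t=9 v=9: → [8,12),[6,10); WM=6
i=11 t=14 v=2: → [14,18),[12,16); WM=13; [4,8) fires=6 [6,10) fires=5 [8,12) fires=1
i=12 t=15 v=3: → [14,18),[12,16); WM=13
i=13 t=17 v=8: → [16,20),[14,18); WM=16; [12,16) fires=2
i=14 t=17 v=9: → [16,20),[14,18); WM=16
i=15 t=12 v=6: → [12,16),[10,14); WM=16; [10,14) fires=1
i=16 t=18 v=4: → [18,22),[16,20); WM=16
i=17 t=18 v=5: → [18,22),[16,20); WM=17
i=18 t=18 v=6: → [18,22),[16,20); WM=17
i=19 t=21 v=3: → [20,24),[18,22); WM=20; [14,18) fires=4 [16,20) fires=5
i=20 t=21 v=9: → [20,24),[18,22); WM=20
i=21 t=22 v=8: → [22,26),[20,24); WM=21
i=22 t=26 v=5: → [26,30),[24,28); WM=21
i=23 t=24 v=7: → [24,28),[22,26); WM=25; [18,22) fires=5 [20,24) fires=3

2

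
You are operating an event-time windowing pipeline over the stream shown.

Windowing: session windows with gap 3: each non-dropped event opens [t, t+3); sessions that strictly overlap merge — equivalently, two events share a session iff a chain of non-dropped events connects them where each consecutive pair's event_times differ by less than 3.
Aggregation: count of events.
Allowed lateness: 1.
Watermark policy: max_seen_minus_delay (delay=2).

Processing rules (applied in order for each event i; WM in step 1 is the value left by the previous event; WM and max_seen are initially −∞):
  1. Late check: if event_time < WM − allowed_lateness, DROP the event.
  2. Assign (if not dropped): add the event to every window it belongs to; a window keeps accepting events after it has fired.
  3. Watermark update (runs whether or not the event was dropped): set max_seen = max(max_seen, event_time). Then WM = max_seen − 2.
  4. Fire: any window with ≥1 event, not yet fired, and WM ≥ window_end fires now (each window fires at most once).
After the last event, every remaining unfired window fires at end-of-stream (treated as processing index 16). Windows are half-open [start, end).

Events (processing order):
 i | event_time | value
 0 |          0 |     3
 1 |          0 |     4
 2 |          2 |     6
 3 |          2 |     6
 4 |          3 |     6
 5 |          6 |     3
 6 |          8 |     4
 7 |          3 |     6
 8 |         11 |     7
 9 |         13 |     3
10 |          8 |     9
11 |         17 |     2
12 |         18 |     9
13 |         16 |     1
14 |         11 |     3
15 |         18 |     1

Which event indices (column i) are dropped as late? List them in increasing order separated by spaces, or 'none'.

7 10 14

i=0 t=0 v=3: → [0,3); WM=-2
i=1 t=0 v=4: → [0,3); WM=-2
i=2 t=2 v=6: → [0,5); WM=0
i=3 t=2 v=6: → [0,5); WM=0
i=4 t=3 v=6: → [0,6); WM=1
i=5 t=6 v=3: → [6,9); WM=4
i=6 t=8 v=4: → [6,11); WM=6
i=7 t=3 v=6: DROP (t<6-1); WM=6
i=8 t=11 v=7: → [11,14); WM=9
i=9 t=13 v=3: → [11,16); WM=11
i=10 t=8 v=9: DROP (t<11-1); WM=11
i=11 t=17 v=2: → [17,20); WM=15
i=12 t=18 v=9: → [17,21); WM=16
i=13 t=16 v=1: → [16,21); WM=16
i=14 t=11 v=3: DROP (t<16-1); WM=16
i=15 t=18 v=1: → [16,21); WM=16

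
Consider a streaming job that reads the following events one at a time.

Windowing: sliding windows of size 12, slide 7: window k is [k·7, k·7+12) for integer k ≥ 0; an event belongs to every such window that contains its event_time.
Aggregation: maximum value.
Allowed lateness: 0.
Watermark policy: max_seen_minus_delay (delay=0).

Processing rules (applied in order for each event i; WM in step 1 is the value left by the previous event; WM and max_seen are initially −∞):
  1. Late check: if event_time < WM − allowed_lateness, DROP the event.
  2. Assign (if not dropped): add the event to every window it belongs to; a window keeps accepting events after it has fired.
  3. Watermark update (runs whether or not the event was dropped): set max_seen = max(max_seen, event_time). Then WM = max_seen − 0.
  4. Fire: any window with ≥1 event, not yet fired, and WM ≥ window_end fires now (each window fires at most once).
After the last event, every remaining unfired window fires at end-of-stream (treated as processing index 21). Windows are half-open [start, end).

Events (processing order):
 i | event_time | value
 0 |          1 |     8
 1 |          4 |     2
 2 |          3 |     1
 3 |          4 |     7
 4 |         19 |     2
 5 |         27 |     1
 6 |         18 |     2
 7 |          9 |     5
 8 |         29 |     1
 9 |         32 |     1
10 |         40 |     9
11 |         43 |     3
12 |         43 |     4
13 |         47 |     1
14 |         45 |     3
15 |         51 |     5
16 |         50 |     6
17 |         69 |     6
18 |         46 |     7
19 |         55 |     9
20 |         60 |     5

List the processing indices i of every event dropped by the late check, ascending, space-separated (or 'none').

i=0 t=1 v=8: → [0,12); WM=1
i=1 t=4 v=2: → [0,12); WM=4
i=2 t=3 v=1: DROP (t<4-0); WM=4
i=3 t=4 v=7: → [0,12); WM=4
i=4 t=19 v=2: → [14,26); WM=19; [0,12) fires=8
i=5 t=27 v=1: → [21,33); WM=27; [14,26) fires=2
i=6 t=18 v=2: DROP (t<27-0); WM=27
i=7 t=9 v=5: DROP (t<27-0); WM=27
i=8 t=29 v=1: → [28,40),[21,33); WM=29
i=9 t=32 v=1: → [28,40),[21,33); WM=32
i=10 t=40 v=9: → [35,47); WM=40; [21,33) fires=1 [28,40) fires=1
i=11 t=43 v=3: → [42,54),[35,47); WM=43
i=12 t=43 v=4: → [42,54),[35,47); WM=43
i=13 t=47 v=1: → [42,54); WM=47; [35,47) fires=9
i=14 t=45 v=3: DROP (t<47-0); WM=47
i=15 t=51 v=5: → [49,61),[42,54); WM=51
i=16 t=50 v=6: DROP (t<51-0); WM=51
i=17 t=69 v=6: → [63,75); WM=69; [42,54) fires=5 [49,61) fires=5
i=18 t=46 v=7: DROP (t<69-0); WM=69
i=19 t=55 v=9: DROP (t<69-0); WM=69
i=20 t=60 v=5: DROP (t<69-0); WM=69

2 6 7 14 16 18 19 20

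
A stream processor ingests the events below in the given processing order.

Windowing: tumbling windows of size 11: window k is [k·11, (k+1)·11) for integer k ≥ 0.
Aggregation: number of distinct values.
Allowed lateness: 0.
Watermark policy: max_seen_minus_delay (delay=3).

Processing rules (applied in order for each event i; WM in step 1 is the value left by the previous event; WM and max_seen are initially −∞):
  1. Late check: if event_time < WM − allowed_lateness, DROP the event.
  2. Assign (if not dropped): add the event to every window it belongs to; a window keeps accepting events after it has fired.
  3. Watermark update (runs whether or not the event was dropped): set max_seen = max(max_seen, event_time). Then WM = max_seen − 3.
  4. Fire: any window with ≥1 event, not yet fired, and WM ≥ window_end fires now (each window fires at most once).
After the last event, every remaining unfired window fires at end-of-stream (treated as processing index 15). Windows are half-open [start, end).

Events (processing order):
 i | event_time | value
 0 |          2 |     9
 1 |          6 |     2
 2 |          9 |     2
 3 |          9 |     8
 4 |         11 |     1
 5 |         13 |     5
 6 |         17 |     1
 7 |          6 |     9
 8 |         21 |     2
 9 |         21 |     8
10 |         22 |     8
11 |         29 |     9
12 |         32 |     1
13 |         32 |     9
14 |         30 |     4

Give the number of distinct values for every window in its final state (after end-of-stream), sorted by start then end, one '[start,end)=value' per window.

i=0 t=2 v=9: → [0,11); WM=-1
i=1 t=6 v=2: → [0,11); WM=3
i=2 t=9 v=2: → [0,11); WM=6
i=3 t=9 v=8: → [0,11); WM=6
i=4 t=11 v=1: → [11,22); WM=8
i=5 t=13 v=5: → [11,22); WM=10
i=6 t=17 v=1: → [11,22); WM=14; [0,11) fires=3
i=7 t=6 v=9: DROP (t<14-0); WM=14
i=8 t=21 v=2: → [11,22); WM=18
i=9 t=21 v=8: → [11,22); WM=18
i=10 t=22 v=8: → [22,33); WM=19
i=11 t=29 v=9: → [22,33); WM=26; [11,22) fires=4
i=12 t=32 v=1: → [22,33); WM=29
i=13 t=32 v=9: → [22,33); WM=29
i=14 t=30 v=4: → [22,33); WM=29

[0,11)=3 [11,22)=4 [22,33)=4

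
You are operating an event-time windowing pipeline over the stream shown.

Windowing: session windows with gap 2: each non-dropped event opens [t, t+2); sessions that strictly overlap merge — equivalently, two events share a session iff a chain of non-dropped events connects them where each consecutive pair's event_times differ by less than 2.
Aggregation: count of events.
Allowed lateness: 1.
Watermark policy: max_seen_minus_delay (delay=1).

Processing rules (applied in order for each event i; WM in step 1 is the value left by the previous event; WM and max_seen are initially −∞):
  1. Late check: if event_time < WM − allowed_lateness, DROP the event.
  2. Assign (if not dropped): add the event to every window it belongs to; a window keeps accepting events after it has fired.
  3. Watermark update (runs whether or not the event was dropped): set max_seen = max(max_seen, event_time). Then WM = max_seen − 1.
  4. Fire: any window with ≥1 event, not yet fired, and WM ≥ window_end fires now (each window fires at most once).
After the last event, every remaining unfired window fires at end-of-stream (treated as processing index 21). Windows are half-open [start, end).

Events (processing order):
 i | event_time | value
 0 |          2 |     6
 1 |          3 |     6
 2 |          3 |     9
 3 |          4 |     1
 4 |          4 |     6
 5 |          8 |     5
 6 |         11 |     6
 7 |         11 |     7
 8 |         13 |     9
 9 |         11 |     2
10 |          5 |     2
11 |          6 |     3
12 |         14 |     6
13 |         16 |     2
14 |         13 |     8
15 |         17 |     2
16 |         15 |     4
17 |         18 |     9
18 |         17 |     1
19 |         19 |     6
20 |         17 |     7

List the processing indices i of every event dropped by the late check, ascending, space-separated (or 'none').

i=0 t=2 v=6: → [2,4); WM=1
i=1 t=3 v=6: → [2,5); WM=2
i=2 t=3 v=9: → [2,5); WM=2
i=3 t=4 v=1: → [2,6); WM=3
i=4 t=4 v=6: → [2,6); WM=3
i=5 t=8 v=5: → [8,10); WM=7
i=6 t=11 v=6: → [11,13); WM=10
i=7 t=11 v=7: → [11,13); WM=10
i=8 t=13 v=9: → [13,15); WM=12
i=9 t=11 v=2: → [11,13); WM=12
i=10 t=5 v=2: DROP (t<12-1); WM=12
i=11 t=6 v=3: DROP (t<12-1); WM=12
i=12 t=14 v=6: → [13,16); WM=13
i=13 t=16 v=2: → [16,18); WM=15
i=14 t=13 v=8: DROP (t<15-1); WM=15
i=15 t=17 v=2: → [16,19); WM=16
i=16 t=15 v=4: → [13,19); WM=16
i=17 t=18 v=9: → [13,20); WM=17
i=18 t=17 v=1: → [13,20); WM=17
i=19 t=19 v=6: → [13,21); WM=18
i=20 t=17 v=7: → [13,21); WM=18

10 11 14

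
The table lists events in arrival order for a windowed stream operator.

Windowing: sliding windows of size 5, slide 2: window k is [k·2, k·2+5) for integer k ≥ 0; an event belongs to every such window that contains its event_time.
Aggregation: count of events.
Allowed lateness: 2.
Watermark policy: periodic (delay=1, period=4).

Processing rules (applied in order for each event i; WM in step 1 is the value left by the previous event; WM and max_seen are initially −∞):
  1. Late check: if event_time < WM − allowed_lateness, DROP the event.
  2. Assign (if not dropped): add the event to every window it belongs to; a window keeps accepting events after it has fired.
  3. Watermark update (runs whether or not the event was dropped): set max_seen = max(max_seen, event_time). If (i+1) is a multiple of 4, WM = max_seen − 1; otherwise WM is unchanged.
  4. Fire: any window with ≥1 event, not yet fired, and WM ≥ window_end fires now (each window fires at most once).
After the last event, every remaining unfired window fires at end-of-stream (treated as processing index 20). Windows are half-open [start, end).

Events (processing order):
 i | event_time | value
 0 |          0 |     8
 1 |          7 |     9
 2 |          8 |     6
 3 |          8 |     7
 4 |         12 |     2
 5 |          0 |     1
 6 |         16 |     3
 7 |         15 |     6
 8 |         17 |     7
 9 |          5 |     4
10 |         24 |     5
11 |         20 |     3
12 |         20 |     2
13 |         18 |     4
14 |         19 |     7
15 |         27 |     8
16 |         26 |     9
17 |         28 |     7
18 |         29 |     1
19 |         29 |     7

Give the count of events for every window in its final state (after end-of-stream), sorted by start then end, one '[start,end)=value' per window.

[0,5)=1 [4,9)=3 [6,11)=3 [8,13)=3 [10,15)=1 [12,17)=3 [14,19)=3 [16,21)=3 [18,23)=1 [20,25)=2 [22,27)=2 [24,29)=4 [26,31)=5 [28,33)=3

i=0 t=0 v=8: → [0,5); WM=−∞
i=1 t=7 v=9: → [6,11),[4,9); WM=−∞
i=2 t=8 v=6: → [8,13),[6,11),[4,9); WM=−∞
i=3 t=8 v=7: → [8,13),[6,11),[4,9); WM=7; [0,5) fires=1
i=4 t=12 v=2: → [12,17),[10,15),[8,13); WM=7
i=5 t=0 v=1: DROP (t<7-2); WM=7
i=6 t=16 v=3: → [16,21),[14,19),[12,17); WM=7
i=7 t=15 v=6: → [14,19),[12,17); WM=15; [4,9) fires=3 [6,11) fires=3 [8,13) fires=3 [10,15) fires=1
i=8 t=17 v=7: → [16,21),[14,19); WM=15
i=9 t=5 v=4: DROP (t<15-2); WM=15
i=10 t=24 v=5: → [24,29),[22,27),[20,25); WM=15
i=11 t=20 v=3: → [20,25),[18,23),[16,21); WM=23; [12,17) fires=3 [14,19) fires=3 [16,21) fires=3 [18,23) fires=1
i=12 t=20 v=2: DROP (t<23-2); WM=23
i=13 t=18 v=4: DROP (t<23-2); WM=23
i=14 t=19 v=7: DROP (t<23-2); WM=23
i=15 t=27 v=8: → [26,31),[24,29); WM=26; [20,25) fires=2
i=16 t=26 v=9: → [26,31),[24,29),[22,27); WM=26
i=17 t=28 v=7: → [28,33),[26,31),[24,29); WM=26
i=18 t=29 v=1: → [28,33),[26,31); WM=26
i=19 t=29 v=7: → [28,33),[26,31); WM=28; [22,27) fires=2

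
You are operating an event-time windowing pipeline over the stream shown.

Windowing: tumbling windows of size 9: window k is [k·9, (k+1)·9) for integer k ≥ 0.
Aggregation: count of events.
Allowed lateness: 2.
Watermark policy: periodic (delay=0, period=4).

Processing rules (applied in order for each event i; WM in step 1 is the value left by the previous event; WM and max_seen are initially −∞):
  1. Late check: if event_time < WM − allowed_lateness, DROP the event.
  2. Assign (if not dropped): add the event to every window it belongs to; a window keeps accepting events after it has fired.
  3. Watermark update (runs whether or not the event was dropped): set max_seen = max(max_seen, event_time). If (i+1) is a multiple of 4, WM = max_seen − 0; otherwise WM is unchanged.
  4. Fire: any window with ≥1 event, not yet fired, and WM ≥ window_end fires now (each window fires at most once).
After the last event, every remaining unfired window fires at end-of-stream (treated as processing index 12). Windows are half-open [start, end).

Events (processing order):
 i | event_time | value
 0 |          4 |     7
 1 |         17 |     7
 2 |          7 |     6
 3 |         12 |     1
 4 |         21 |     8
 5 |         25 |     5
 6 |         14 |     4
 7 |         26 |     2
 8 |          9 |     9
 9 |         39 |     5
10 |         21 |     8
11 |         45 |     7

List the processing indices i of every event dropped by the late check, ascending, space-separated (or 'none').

6 8 10

i=0 t=4 v=7: → [0,9); WM=−∞
i=1 t=17 v=7: → [9,18); WM=−∞
i=2 t=7 v=6: → [0,9); WM=−∞
i=3 t=12 v=1: → [9,18); WM=17; [0,9) fires=2
i=4 t=21 v=8: → [18,27); WM=17
i=5 t=25 v=5: → [18,27); WM=17
i=6 t=14 v=4: DROP (t<17-2); WM=17
i=7 t=26 v=2: → [18,27); WM=26; [9,18) fires=2
i=8 t=9 v=9: DROP (t<26-2); WM=26
i=9 t=39 v=5: → [36,45); WM=26
i=10 t=21 v=8: DROP (t<26-2); WM=26
i=11 t=45 v=7: → [45,54); WM=45; [18,27) fires=3 [36,45) fires=1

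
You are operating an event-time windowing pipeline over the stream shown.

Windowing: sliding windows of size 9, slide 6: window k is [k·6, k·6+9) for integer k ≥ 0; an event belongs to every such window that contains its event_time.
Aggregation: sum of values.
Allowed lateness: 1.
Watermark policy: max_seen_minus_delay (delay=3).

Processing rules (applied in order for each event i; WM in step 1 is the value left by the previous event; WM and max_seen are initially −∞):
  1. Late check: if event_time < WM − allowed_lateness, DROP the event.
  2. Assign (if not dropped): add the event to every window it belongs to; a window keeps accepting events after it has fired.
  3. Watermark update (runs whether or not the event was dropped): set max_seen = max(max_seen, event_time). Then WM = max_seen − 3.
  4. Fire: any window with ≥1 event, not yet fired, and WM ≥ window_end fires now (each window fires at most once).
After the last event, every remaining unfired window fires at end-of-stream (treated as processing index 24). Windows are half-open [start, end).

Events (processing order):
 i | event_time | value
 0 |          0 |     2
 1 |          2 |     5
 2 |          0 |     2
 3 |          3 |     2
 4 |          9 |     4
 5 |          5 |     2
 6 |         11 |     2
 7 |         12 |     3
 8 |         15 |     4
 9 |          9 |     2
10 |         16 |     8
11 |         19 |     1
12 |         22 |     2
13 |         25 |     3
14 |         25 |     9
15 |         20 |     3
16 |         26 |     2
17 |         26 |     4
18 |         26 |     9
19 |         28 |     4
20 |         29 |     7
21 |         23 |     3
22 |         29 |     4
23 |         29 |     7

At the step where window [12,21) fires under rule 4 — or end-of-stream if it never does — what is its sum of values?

16

i=0 t=0 v=2: → [0,9); WM=-3
i=1 t=2 v=5: → [0,9); WM=-1
i=2 t=0 v=2: → [0,9); WM=-1
i=3 t=3 v=2: → [0,9); WM=0
i=4 t=9 v=4: → [6,15); WM=6
i=5 t=5 v=2: → [0,9); WM=6
i=6 t=11 v=2: → [6,15); WM=8
i=7 t=12 v=3: → [12,21),[6,15); WM=9; [0,9) fires=13
i=8 t=15 v=4: → [12,21); WM=12
i=9 t=9 v=2: DROP (t<12-1); WM=12
i=10 t=16 v=8: → [12,21); WM=13
i=11 t=19 v=1: → [18,27),[12,21); WM=16; [6,15) fires=9
i=12 t=22 v=2: → [18,27); WM=19
i=13 t=25 v=3: → [24,33),[18,27); WM=22; [12,21) fires=16
i=14 t=25 v=9: → [24,33),[18,27); WM=22
i=15 t=20 v=3: DROP (t<22-1); WM=22
i=16 t=26 v=2: → [24,33),[18,27); WM=23
i=17 t=26 v=4: → [24,33),[18,27); WM=23
i=18 t=26 v=9: → [24,33),[18,27); WM=23
i=19 t=28 v=4: → [24,33); WM=25
i=20 t=29 v=7: → [24,33); WM=26
i=21 t=23 v=3: DROP (t<26-1); WM=26
i=22 t=29 v=4: → [24,33); WM=26
i=23 t=29 v=7: → [24,33); WM=26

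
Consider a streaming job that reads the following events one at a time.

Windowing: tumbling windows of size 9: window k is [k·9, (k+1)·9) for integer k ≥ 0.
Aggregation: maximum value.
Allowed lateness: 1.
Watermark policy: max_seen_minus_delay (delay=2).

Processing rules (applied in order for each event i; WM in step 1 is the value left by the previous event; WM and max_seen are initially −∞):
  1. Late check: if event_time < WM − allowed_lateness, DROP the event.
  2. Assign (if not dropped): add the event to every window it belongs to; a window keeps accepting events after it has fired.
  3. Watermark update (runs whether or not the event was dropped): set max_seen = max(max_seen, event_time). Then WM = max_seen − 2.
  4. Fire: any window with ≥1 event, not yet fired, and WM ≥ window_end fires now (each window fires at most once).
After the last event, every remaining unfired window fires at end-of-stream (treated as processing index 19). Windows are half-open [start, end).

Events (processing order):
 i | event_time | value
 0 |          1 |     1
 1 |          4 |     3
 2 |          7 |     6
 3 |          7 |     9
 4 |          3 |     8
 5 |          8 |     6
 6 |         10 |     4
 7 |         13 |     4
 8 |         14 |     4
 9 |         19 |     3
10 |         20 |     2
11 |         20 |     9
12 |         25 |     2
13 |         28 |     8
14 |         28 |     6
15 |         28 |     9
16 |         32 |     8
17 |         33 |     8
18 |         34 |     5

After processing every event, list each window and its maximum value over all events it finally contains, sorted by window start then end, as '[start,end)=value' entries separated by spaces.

i=0 t=1 v=1: → [0,9); WM=-1
i=1 t=4 v=3: → [0,9); WM=2
i=2 t=7 v=6: → [0,9); WM=5
i=3 t=7 v=9: → [0,9); WM=5
i=4 t=3 v=8: DROP (t<5-1); WM=5
i=5 t=8 v=6: → [0,9); WM=6
i=6 t=10 v=4: → [9,18); WM=8
i=7 t=13 v=4: → [9,18); WM=11; [0,9) fires=9
i=8 t=14 v=4: → [9,18); WM=12
i=9 t=19 v=3: → [18,27); WM=17
i=10 t=20 v=2: → [18,27); WM=18; [9,18) fires=4
i=11 t=20 v=9: → [18,27); WM=18
i=12 t=25 v=2: → [18,27); WM=23
i=13 t=28 v=8: → [27,36); WM=26
i=14 t=28 v=6: → [27,36); WM=26
i=15 t=28 v=9: → [27,36); WM=26
i=16 t=32 v=8: → [27,36); WM=30; [18,27) fires=9
i=17 t=33 v=8: → [27,36); WM=31
i=18 t=34 v=5: → [27,36); WM=32

[0,9)=9 [9,18)=4 [18,27)=9 [27,36)=9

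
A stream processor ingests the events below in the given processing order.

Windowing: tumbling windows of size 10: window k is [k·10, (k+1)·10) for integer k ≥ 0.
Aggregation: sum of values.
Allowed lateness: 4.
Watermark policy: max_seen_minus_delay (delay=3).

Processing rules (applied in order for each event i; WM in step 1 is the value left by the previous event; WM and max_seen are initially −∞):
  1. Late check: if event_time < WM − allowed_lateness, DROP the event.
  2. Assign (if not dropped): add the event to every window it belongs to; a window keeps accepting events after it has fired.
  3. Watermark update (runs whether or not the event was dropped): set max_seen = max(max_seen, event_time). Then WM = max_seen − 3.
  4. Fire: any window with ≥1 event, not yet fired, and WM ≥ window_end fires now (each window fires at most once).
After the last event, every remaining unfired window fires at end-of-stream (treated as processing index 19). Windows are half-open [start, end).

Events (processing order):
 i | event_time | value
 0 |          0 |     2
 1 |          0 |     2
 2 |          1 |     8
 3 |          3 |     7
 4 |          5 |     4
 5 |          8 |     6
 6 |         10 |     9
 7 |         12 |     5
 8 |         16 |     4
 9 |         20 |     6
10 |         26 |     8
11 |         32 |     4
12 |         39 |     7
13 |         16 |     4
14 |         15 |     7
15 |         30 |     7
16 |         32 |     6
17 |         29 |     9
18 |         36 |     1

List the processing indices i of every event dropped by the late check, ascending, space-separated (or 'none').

i=0 t=0 v=2: → [0,10); WM=-3
i=1 t=0 v=2: → [0,10); WM=-3
i=2 t=1 v=8: → [0,10); WM=-2
i=3 t=3 v=7: → [0,10); WM=0
i=4 t=5 v=4: → [0,10); WM=2
i=5 t=8 v=6: → [0,10); WM=5
i=6 t=10 v=9: → [10,20); WM=7
i=7 t=12 v=5: → [10,20); WM=9
i=8 t=16 v=4: → [10,20); WM=13; [0,10) fires=29
i=9 t=20 v=6: → [20,30); WM=17
i=10 t=26 v=8: → [20,30); WM=23; [10,20) fires=18
i=11 t=32 v=4: → [30,40); WM=29
i=12 t=39 v=7: → [30,40); WM=36; [20,30) fires=14
i=13 t=16 v=4: DROP (t<36-4); WM=36
i=14 t=15 v=7: DROP (t<36-4); WM=36
i=15 t=30 v=7: DROP (t<36-4); WM=36
i=16 t=32 v=6: → [30,40); WM=36
i=17 t=29 v=9: DROP (t<36-4); WM=36
i=18 t=36 v=1: → [30,40); WM=36

13 14 15 17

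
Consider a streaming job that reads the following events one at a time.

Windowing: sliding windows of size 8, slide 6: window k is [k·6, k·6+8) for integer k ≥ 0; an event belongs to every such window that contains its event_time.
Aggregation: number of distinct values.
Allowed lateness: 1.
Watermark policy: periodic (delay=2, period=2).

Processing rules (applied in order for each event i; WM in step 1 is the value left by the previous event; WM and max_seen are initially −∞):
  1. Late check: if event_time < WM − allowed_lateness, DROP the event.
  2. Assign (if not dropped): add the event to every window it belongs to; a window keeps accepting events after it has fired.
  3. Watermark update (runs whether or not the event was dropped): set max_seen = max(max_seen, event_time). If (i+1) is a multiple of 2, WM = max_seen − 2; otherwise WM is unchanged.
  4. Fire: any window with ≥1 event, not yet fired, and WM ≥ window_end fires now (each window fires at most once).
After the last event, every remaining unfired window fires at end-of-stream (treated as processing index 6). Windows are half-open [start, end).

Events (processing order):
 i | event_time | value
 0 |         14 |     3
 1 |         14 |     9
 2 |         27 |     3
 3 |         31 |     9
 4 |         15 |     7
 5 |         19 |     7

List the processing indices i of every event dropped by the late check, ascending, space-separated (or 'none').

4 5

i=0 t=14 v=3: → [12,20); WM=−∞
i=1 t=14 v=9: → [12,20); WM=12
i=2 t=27 v=3: → [24,32); WM=12
i=3 t=31 v=9: → [30,38),[24,32); WM=29; [12,20) fires=2
i=4 t=15 v=7: DROP (t<29-1); WM=29
i=5 t=19 v=7: DROP (t<29-1); WM=29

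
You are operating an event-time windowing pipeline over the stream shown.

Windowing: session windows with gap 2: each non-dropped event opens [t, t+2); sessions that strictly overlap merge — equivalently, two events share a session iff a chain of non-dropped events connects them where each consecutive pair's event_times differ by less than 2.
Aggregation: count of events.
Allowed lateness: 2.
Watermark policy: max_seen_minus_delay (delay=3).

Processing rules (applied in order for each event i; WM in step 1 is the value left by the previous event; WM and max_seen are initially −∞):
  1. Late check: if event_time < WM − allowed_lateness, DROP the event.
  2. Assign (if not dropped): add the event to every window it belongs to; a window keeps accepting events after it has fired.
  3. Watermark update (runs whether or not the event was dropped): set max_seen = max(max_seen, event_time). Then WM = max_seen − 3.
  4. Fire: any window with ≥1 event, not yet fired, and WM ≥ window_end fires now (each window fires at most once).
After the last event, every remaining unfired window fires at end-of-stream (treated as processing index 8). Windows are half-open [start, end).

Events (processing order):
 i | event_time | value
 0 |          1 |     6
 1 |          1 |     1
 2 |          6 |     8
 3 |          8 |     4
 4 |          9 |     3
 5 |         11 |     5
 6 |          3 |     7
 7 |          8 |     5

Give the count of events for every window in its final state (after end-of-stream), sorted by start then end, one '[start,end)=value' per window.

i=0 t=1 v=6: → [1,3); WM=-2
i=1 t=1 v=1: → [1,3); WM=-2
i=2 t=6 v=8: → [6,8); WM=3
i=3 t=8 v=4: → [8,10); WM=5
i=4 t=9 v=3: → [8,11); WM=6
i=5 t=11 v=5: → [11,13); WM=8
i=6 t=3 v=7: DROP (t<8-2); WM=8
i=7 t=8 v=5: → [8,11); WM=8

[1,3)=2 [6,8)=1 [8,11)=3 [11,13)=1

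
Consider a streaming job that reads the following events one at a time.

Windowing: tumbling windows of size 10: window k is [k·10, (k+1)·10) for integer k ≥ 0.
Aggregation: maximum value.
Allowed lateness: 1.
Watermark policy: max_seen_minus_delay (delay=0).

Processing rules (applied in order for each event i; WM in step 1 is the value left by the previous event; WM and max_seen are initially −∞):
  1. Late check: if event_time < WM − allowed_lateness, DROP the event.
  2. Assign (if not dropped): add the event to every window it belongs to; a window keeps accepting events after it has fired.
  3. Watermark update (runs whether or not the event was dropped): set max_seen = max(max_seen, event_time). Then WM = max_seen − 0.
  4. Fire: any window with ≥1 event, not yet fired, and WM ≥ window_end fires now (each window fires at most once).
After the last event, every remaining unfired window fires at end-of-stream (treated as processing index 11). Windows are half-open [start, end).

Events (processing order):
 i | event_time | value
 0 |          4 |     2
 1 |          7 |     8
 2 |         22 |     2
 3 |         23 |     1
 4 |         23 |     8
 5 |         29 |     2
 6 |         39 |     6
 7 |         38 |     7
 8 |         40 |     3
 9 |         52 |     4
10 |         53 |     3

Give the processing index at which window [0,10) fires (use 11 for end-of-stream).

i=0 t=4 v=2: → [0,10); WM=4
i=1 t=7 v=8: → [0,10); WM=7
i=2 t=22 v=2: → [20,30); WM=22; [0,10) fires=8
i=3 t=23 v=1: → [20,30); WM=23
i=4 t=23 v=8: → [20,30); WM=23
i=5 t=29 v=2: → [20,30); WM=29
i=6 t=39 v=6: → [30,40); WM=39; [20,30) fires=8
i=7 t=38 v=7: → [30,40); WM=39
i=8 t=40 v=3: → [40,50); WM=40; [30,40) fires=7
i=9 t=52 v=4: → [50,60); WM=52; [40,50) fires=3
i=10 t=53 v=3: → [50,60); WM=53

2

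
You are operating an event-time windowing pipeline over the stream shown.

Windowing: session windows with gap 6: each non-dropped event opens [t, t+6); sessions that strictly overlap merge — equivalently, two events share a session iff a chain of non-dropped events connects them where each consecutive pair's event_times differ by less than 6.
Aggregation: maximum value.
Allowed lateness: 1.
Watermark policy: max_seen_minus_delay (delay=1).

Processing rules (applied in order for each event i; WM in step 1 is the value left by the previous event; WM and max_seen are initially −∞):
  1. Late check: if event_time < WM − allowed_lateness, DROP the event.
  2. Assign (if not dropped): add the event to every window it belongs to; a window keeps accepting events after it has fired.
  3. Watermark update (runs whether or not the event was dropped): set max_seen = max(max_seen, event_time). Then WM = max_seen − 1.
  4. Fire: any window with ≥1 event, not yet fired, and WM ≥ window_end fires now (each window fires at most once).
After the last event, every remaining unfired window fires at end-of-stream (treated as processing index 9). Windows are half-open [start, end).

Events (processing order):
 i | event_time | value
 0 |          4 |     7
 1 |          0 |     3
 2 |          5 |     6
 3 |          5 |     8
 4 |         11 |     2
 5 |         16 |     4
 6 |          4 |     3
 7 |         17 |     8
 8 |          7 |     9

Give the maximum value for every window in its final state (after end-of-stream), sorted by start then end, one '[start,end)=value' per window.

[4,11)=8 [11,23)=8

i=0 t=4 v=7: → [4,10); WM=3
i=1 t=0 v=3: DROP (t<3-1); WM=3
i=2 t=5 v=6: → [4,11); WM=4
i=3 t=5 v=8: → [4,11); WM=4
i=4 t=11 v=2: → [11,17); WM=10
i=5 t=16 v=4: → [11,22); WM=15
i=6 t=4 v=3: DROP (t<15-1); WM=15
i=7 t=17 v=8: → [11,23); WM=16
i=8 t=7 v=9: DROP (t<16-1); WM=16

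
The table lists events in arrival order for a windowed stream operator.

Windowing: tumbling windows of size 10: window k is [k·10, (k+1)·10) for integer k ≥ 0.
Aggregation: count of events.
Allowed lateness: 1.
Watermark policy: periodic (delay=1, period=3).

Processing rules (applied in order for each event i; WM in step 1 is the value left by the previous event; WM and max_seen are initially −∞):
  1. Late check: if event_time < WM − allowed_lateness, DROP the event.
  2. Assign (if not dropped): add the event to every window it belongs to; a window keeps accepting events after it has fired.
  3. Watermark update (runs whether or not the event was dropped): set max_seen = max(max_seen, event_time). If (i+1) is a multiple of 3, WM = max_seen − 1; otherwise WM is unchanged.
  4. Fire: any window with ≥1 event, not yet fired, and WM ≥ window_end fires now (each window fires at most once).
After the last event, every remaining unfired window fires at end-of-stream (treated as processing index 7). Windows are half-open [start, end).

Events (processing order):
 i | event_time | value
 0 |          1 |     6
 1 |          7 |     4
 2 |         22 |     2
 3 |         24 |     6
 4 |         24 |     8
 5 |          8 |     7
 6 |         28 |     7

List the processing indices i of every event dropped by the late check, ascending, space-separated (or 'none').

5

i=0 t=1 v=6: → [0,10); WM=−∞
i=1 t=7 v=4: → [0,10); WM=−∞
i=2 t=22 v=2: → [20,30); WM=21; [0,10) fires=2
i=3 t=24 v=6: → [20,30); WM=21
i=4 t=24 v=8: → [20,30); WM=21
i=5 t=8 v=7: DROP (t<21-1); WM=23
i=6 t=28 v=7: → [20,30); WM=23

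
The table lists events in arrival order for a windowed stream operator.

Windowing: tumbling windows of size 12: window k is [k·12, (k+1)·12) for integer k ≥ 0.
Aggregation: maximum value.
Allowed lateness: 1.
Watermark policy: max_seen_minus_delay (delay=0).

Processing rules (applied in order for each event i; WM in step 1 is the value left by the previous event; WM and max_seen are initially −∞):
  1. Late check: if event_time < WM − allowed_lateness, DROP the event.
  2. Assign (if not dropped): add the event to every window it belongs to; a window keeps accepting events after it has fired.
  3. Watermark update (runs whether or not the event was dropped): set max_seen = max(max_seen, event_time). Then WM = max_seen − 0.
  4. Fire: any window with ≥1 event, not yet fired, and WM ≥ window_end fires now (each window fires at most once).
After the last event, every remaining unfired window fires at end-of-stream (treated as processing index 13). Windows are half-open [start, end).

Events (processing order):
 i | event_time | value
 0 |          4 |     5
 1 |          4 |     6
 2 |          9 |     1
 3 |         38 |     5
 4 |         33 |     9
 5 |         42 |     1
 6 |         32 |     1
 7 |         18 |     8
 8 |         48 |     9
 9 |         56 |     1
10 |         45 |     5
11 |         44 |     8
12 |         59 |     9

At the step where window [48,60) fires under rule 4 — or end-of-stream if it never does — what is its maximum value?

i=0 t=4 v=5: → [0,12); WM=4
i=1 t=4 v=6: → [0,12); WM=4
i=2 t=9 v=1: → [0,12); WM=9
i=3 t=38 v=5: → [36,48); WM=38; [0,12) fires=6
i=4 t=33 v=9: DROP (t<38-1); WM=38
i=5 t=42 v=1: → [36,48); WM=42
i=6 t=32 v=1: DROP (t<42-1); WM=42
i=7 t=18 v=8: DROP (t<42-1); WM=42
i=8 t=48 v=9: → [48,60); WM=48; [36,48) fires=5
i=9 t=56 v=1: → [48,60); WM=56
i=10 t=45 v=5: DROP (t<56-1); WM=56
i=11 t=44 v=8: DROP (t<56-1); WM=56
i=12 t=59 v=9: → [48,60); WM=59

9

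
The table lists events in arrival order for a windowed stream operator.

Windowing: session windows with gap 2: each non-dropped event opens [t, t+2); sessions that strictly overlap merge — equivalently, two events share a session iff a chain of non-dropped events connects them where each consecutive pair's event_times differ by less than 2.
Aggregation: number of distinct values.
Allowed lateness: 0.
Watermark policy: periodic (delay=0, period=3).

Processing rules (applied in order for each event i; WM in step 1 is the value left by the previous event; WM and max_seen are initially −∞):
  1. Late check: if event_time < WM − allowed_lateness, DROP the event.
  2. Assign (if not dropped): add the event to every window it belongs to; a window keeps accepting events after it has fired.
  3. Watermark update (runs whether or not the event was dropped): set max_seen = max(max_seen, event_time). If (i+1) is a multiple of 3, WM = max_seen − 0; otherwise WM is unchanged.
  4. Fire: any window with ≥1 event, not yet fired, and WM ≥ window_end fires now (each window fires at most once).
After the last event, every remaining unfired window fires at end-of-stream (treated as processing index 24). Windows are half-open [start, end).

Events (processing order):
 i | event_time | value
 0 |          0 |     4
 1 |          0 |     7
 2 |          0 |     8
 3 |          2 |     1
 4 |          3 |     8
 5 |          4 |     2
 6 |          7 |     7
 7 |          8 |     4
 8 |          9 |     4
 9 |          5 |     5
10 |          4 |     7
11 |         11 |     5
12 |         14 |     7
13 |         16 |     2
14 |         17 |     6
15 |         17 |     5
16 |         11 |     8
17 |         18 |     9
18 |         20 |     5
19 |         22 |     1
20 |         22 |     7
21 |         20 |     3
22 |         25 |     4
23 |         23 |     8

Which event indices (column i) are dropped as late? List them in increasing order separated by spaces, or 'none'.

9 10 16 21

i=0 t=0 v=4: → [0,2); WM=−∞
i=1 t=0 v=7: → [0,2); WM=−∞
i=2 t=0 v=8: → [0,2); WM=0
i=3 t=2 v=1: → [2,4); WM=0
i=4 t=3 v=8: → [2,5); WM=0
i=5 t=4 v=2: → [2,6); WM=4
i=6 t=7 v=7: → [7,9); WM=4
i=7 t=8 v=4: → [7,10); WM=4
i=8 t=9 v=4: → [7,11); WM=9
i=9 t=5 v=5: DROP (t<9-0); WM=9
i=10 t=4 v=7: DROP (t<9-0); WM=9
i=11 t=11 v=5: → [11,13); WM=11
i=12 t=14 v=7: → [14,16); WM=11
i=13 t=16 v=2: → [16,18); WM=11
i=14 t=17 v=6: → [16,19); WM=17
i=15 t=17 v=5: → [16,19); WM=17
i=16 t=11 v=8: DROP (t<17-0); WM=17
i=17 t=18 v=9: → [16,20); WM=18
i=18 t=20 v=5: → [20,22); WM=18
i=19 t=22 v=1: → [22,24); WM=18
i=20 t=22 v=7: → [22,24); WM=22
i=21 t=20 v=3: DROP (t<22-0); WM=22
i=22 t=25 v=4: → [25,27); WM=22
i=23 t=23 v=8: → [22,25); WM=25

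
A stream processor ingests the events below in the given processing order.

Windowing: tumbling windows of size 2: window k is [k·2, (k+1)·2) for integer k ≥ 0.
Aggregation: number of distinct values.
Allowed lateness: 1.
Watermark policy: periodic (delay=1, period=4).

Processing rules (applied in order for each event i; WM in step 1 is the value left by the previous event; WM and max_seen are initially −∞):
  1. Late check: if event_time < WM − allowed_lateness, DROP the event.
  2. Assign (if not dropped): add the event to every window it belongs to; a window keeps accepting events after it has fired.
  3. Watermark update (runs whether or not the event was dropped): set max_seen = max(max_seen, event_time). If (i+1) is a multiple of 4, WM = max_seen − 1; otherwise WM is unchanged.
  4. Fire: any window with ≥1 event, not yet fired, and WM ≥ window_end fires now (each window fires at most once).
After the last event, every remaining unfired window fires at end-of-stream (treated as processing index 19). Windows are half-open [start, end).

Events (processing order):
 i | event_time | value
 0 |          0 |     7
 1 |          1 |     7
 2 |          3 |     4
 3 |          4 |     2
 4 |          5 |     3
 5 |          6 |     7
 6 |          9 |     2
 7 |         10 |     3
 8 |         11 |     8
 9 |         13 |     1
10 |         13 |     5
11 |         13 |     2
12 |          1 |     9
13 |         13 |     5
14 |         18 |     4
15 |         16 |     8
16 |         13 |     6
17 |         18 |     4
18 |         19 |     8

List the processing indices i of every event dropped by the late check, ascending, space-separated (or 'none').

i=0 t=0 v=7: → [0,2); WM=−∞
i=1 t=1 v=7: → [0,2); WM=−∞
i=2 t=3 v=4: → [2,4); WM=−∞
i=3 t=4 v=2: → [4,6); WM=3; [0,2) fires=1
i=4 t=5 v=3: → [4,6); WM=3
i=5 t=6 v=7: → [6,8); WM=3
i=6 t=9 v=2: → [8,10); WM=3
i=7 t=10 v=3: → [10,12); WM=9; [2,4) fires=1 [4,6) fires=2 [6,8) fires=1
i=8 t=11 v=8: → [10,12); WM=9
i=9 t=13 v=1: → [12,14); WM=9
i=10 t=13 v=5: → [12,14); WM=9
i=11 t=13 v=2: → [12,14); WM=12; [8,10) fires=1 [10,12) fires=2
i=12 t=1 v=9: DROP (t<12-1); WM=12
i=13 t=13 v=5: → [12,14); WM=12
i=14 t=18 v=4: → [18,20); WM=12
i=15 t=16 v=8: → [16,18); WM=17; [12,14) fires=3
i=16 t=13 v=6: DROP (t<17-1); WM=17
i=17 t=18 v=4: → [18,20); WM=17
i=18 t=19 v=8: → [18,20); WM=17

12 16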